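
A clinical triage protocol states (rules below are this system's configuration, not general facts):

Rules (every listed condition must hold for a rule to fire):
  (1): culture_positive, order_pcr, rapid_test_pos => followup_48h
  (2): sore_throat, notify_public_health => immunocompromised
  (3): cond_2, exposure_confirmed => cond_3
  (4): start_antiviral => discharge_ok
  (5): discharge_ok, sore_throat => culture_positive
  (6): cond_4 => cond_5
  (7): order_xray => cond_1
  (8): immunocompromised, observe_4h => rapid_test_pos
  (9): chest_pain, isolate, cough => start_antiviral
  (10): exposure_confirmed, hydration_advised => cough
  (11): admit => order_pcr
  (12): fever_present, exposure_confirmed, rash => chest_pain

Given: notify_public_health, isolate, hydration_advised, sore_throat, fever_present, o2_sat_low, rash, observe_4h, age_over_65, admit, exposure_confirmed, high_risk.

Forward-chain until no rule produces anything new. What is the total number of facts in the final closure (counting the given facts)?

Round 1 fires (2), (10), (11), (12), giving immunocompromised, cough, order_pcr, chest_pain.
Round 2 fires (8), (9), giving rapid_test_pos, start_antiviral.
Round 3 fires (4), giving discharge_ok.
Round 4 fires (5), giving culture_positive.
Round 5 fires (1), giving followup_48h.
Closure: {admit, age_over_65, chest_pain, cough, culture_positive, discharge_ok, exposure_confirmed, fever_present, followup_48h, high_risk, hydration_advised, immunocompromised, isolate, notify_public_health, o2_sat_low, observe_4h, order_pcr, rapid_test_pos, rash, sore_throat, start_antiviral} — 21 facts.

21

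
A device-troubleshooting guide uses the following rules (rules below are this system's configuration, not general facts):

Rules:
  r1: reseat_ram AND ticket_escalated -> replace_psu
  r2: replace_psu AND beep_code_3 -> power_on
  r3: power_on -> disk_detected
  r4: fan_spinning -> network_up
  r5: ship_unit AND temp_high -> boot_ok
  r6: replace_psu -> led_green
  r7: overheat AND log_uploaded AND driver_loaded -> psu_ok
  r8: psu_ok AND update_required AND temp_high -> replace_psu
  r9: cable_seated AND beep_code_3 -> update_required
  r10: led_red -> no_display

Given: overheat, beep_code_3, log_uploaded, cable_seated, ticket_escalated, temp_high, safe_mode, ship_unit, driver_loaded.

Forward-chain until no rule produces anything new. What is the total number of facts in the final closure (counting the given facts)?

16

Round 1 — r5, r7, r9, derive boot_ok, psu_ok, update_required.
Round 2 — r8, derive replace_psu.
Round 3 — r2, r6, derive power_on, led_green.
Round 4 — r3, derive disk_detected.
Closure: {beep_code_3, boot_ok, cable_seated, disk_detected, driver_loaded, led_green, log_uploaded, overheat, power_on, psu_ok, replace_psu, safe_mode, ship_unit, temp_high, ticket_escalated, update_required} — 16 facts.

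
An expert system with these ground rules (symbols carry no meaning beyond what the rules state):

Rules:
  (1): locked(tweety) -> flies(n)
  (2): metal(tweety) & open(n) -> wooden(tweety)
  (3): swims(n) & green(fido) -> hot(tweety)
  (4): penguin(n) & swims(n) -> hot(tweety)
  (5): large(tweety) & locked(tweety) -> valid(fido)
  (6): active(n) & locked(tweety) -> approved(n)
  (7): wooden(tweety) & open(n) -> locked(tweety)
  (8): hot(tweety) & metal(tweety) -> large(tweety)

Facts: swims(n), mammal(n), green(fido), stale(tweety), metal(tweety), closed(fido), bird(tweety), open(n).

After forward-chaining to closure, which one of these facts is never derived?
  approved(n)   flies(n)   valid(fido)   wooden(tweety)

approved(n)

Round 1: (2) [metal(tweety) & open(n) -> wooden(tweety)]; (3) [swims(n) & green(fido) -> hot(tweety)]. New: wooden(tweety), hot(tweety).
Round 2: (7) [wooden(tweety) & open(n) -> locked(tweety)]; (8) [hot(tweety) & metal(tweety) -> large(tweety)]. New: locked(tweety), large(tweety).
Round 3: (1) [locked(tweety) -> flies(n)]; (5) [large(tweety) & locked(tweety) -> valid(fido)]. New: flies(n), valid(fido).
Derived: valid(fido) (round 3), flies(n) (round 3), wooden(tweety) (round 1). approved(n) never appears in any round.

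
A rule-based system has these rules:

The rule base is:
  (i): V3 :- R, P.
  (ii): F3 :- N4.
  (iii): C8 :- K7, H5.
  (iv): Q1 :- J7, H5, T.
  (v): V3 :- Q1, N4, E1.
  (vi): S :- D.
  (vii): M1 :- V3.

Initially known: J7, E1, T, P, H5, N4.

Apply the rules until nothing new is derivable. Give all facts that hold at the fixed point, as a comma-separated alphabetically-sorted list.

E1, F3, H5, J7, M1, N4, P, Q1, T, V3

Round 1 — (ii), (iv), derive F3, Q1.
Round 2 — (v), derive V3.
Round 3 — (vii), derive M1.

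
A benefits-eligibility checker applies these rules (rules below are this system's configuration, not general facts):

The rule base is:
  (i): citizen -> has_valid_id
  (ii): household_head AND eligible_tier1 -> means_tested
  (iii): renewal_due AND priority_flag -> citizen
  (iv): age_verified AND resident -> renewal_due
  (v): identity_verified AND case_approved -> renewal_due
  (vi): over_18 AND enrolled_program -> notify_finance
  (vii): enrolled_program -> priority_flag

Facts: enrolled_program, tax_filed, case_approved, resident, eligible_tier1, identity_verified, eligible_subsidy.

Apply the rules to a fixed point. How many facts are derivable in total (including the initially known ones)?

11

Round 1 fires (v), (vii), giving renewal_due, priority_flag.
Round 2 fires (iii), giving citizen.
Round 3 fires (i), giving has_valid_id.
Closure: {case_approved, citizen, eligible_subsidy, eligible_tier1, enrolled_program, has_valid_id, identity_verified, priority_flag, renewal_due, resident, tax_filed} — 11 facts.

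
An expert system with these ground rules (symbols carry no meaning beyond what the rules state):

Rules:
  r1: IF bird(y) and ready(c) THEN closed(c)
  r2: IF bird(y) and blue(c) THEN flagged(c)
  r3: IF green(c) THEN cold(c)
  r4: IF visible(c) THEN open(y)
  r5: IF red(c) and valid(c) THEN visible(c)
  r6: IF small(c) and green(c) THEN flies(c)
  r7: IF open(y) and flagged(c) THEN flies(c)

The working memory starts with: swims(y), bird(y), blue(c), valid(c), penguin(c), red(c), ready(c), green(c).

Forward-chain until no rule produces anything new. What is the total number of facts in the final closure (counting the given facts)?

14

Round 1 — r1, r2, r3, r5, derive closed(c), flagged(c), cold(c), visible(c).
Round 2 — r4, derive open(y).
Round 3 — r7, derive flies(c).
Closure: {bird(y), blue(c), closed(c), cold(c), flagged(c), flies(c), green(c), open(y), penguin(c), ready(c), red(c), swims(y), valid(c), visible(c)} — 14 facts.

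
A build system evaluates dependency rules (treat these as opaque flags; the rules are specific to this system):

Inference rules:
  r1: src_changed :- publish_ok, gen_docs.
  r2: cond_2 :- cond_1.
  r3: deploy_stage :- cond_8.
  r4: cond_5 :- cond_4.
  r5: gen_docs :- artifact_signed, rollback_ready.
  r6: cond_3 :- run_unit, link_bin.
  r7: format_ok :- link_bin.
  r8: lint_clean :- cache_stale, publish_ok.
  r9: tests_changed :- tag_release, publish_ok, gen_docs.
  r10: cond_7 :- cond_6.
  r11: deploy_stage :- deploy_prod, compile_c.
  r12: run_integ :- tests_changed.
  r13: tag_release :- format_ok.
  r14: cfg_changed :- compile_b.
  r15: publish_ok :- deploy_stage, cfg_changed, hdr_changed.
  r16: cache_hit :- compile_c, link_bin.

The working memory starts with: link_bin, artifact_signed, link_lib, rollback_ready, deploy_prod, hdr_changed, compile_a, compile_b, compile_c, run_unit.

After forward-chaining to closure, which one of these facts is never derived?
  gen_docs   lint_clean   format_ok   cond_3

[1] r5 [gen_docs :- artifact_signed, rollback_ready.]; r6 [cond_3 :- run_unit, link_bin.]; r7 [format_ok :- link_bin.]; r11 [deploy_stage :- deploy_prod, compile_c.]; r14 [cfg_changed :- compile_b.]; r16 [cache_hit :- compile_c, link_bin.]. ⇒ new: gen_docs, cond_3, format_ok, deploy_stage, cfg_changed, cache_hit.
[2] r13 [tag_release :- format_ok.]; r15 [publish_ok :- deploy_stage, cfg_changed, hdr_changed.]. ⇒ new: tag_release, publish_ok.
[3] r1 [src_changed :- publish_ok, gen_docs.]; r9 [tests_changed :- tag_release, publish_ok, gen_docs.]. ⇒ new: src_changed, tests_changed.
[4] r12 [run_integ :- tests_changed.]. ⇒ new: run_integ.
Derived: format_ok (round 1), gen_docs (round 1), cond_3 (round 1). lint_clean never appears in any round.

lint_clean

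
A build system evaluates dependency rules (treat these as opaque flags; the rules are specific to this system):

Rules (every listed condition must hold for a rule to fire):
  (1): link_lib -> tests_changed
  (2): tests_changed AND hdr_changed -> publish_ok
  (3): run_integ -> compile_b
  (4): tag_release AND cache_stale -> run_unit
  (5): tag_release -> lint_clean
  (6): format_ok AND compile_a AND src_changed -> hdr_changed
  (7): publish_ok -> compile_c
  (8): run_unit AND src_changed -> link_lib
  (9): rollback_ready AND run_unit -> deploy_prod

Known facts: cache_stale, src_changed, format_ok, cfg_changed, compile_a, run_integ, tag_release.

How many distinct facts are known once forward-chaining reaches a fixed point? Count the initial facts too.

Round 1: (3) [run_integ -> compile_b]; (4) [tag_release AND cache_stale -> run_unit]; (5) [tag_release -> lint_clean]; (6) [format_ok AND compile_a AND src_changed -> hdr_changed]. New: compile_b, run_unit, lint_clean, hdr_changed.
Round 2: (8) [run_unit AND src_changed -> link_lib]. New: link_lib.
Round 3: (1) [link_lib -> tests_changed]. New: tests_changed.
Round 4: (2) [tests_changed AND hdr_changed -> publish_ok]. New: publish_ok.
Round 5: (7) [publish_ok -> compile_c]. New: compile_c.
Closure: {cache_stale, cfg_changed, compile_a, compile_b, compile_c, format_ok, hdr_changed, link_lib, lint_clean, publish_ok, run_integ, run_unit, src_changed, tag_release, tests_changed} — 15 facts.

15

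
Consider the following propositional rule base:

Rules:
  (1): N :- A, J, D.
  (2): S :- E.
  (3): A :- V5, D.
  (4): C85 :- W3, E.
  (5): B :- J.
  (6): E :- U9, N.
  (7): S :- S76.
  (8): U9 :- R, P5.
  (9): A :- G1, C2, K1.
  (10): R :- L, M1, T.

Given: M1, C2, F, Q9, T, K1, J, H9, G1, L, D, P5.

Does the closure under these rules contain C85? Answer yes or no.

Round 1 — (5), (9), (10), derive B, A, R.
Round 2 — (1), (8), derive N, U9.
Round 3 — (6), derive E.
Round 4 — (2), derive S.
Fixed point reached. C85 is concluded only by (4); (4) needs W3 (never derived).

no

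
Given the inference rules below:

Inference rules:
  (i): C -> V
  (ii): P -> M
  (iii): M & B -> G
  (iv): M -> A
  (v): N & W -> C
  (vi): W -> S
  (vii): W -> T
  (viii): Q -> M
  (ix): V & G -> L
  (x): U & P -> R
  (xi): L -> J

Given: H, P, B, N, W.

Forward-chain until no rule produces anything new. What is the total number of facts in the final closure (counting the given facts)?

Round 1 fires (ii), (v), (vi), (vii), giving M, C, S, T.
Round 2 fires (i), (iii), (iv), giving V, G, A.
Round 3 fires (ix), giving L.
Round 4 fires (xi), giving J.
Closure: {A, B, C, G, H, J, L, M, N, P, S, T, V, W} — 14 facts.

14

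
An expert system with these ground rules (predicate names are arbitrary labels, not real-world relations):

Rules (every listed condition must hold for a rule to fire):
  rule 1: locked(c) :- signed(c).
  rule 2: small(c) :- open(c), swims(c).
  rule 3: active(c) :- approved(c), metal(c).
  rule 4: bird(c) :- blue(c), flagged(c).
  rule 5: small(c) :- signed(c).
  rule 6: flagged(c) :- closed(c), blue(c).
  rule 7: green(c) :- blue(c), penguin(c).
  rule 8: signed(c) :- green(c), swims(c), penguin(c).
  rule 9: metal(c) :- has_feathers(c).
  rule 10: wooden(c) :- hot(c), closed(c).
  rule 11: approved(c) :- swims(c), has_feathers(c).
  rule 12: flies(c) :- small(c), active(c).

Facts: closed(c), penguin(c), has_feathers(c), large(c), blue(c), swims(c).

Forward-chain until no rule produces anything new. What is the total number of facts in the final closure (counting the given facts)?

16

Round 1 — rule 6, rule 7, rule 9, rule 11, derive flagged(c), green(c), metal(c), approved(c).
Round 2 — rule 3, rule 4, rule 8, derive active(c), bird(c), signed(c).
Round 3 — rule 1, rule 5, derive locked(c), small(c).
Round 4 — rule 12, derive flies(c).
Closure: {active(c), approved(c), bird(c), blue(c), closed(c), flagged(c), flies(c), green(c), has_feathers(c), large(c), locked(c), metal(c), penguin(c), signed(c), small(c), swims(c)} — 16 facts.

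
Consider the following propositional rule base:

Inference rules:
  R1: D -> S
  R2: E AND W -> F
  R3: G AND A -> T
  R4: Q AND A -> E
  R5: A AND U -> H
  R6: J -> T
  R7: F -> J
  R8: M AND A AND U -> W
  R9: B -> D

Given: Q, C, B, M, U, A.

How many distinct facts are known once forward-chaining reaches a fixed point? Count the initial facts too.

Round 1 fires R4, R5, R8, R9, giving E, H, W, D.
Round 2 fires R1, R2, giving S, F.
Round 3 fires R7, giving J.
Round 4 fires R6, giving T.
Closure: {A, B, C, D, E, F, H, J, M, Q, S, T, U, W} — 14 facts.

14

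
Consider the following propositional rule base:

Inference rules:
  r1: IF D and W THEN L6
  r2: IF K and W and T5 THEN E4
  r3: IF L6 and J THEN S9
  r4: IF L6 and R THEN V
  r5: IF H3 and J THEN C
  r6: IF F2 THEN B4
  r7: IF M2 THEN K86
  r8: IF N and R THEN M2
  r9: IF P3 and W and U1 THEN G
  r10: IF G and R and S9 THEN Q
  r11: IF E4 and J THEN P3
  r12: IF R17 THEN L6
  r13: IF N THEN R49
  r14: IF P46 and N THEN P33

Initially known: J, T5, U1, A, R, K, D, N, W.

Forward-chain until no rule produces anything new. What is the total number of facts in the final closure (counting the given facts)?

[1] r1 [IF D and W THEN L6]; r2 [IF K and W and T5 THEN E4]; r8 [IF N and R THEN M2]; r13 [IF N THEN R49]. ⇒ new: L6, E4, M2, R49.
[2] r3 [IF L6 and J THEN S9]; r4 [IF L6 and R THEN V]; r7 [IF M2 THEN K86]; r11 [IF E4 and J THEN P3]. ⇒ new: S9, V, K86, P3.
[3] r9 [IF P3 and W and U1 THEN G]. ⇒ new: G.
[4] r10 [IF G and R and S9 THEN Q]. ⇒ new: Q.
Closure: {A, D, E4, G, J, K, K86, L6, M2, N, P3, Q, R, R49, S9, T5, U1, V, W} — 19 facts.

19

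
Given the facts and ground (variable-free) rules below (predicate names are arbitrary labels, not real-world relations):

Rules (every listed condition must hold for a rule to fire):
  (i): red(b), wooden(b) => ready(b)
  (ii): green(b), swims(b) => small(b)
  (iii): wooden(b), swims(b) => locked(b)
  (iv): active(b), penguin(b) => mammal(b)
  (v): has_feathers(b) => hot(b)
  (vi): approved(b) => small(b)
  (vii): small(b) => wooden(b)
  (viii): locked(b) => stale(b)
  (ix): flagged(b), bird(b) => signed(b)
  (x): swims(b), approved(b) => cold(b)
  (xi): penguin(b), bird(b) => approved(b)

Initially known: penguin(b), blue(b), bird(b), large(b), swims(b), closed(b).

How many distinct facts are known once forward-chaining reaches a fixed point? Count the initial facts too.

12

Round 1: (xi) [penguin(b), bird(b) => approved(b)]. New: approved(b).
Round 2: (vi) [approved(b) => small(b)]; (x) [swims(b), approved(b) => cold(b)]. New: small(b), cold(b).
Round 3: (vii) [small(b) => wooden(b)]. New: wooden(b).
Round 4: (iii) [wooden(b), swims(b) => locked(b)]. New: locked(b).
Round 5: (viii) [locked(b) => stale(b)]. New: stale(b).
Closure: {approved(b), bird(b), blue(b), closed(b), cold(b), large(b), locked(b), penguin(b), small(b), stale(b), swims(b), wooden(b)} — 12 facts.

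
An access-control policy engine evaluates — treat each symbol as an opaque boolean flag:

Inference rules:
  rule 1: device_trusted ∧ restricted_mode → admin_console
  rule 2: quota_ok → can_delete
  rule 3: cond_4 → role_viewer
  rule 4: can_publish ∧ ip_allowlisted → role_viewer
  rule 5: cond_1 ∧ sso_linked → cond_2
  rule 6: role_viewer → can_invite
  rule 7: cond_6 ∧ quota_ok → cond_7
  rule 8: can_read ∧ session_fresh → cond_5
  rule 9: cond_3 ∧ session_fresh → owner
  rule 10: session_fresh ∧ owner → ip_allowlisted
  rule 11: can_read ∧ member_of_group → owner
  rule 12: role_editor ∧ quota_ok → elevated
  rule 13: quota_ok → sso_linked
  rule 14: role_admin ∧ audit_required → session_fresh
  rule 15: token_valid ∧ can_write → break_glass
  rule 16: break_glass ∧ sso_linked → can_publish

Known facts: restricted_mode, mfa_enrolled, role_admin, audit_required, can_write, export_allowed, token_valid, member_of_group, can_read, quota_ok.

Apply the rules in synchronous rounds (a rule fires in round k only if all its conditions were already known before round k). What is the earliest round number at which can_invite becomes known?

4

[1] rule 2 [quota_ok → can_delete]; rule 11 [can_read ∧ member_of_group → owner]; rule 13 [quota_ok → sso_linked]; rule 14 [role_admin ∧ audit_required → session_fresh]; rule 15 [token_valid ∧ can_write → break_glass]. ⇒ new: can_delete, owner, sso_linked, session_fresh, break_glass.
[2] rule 8 [can_read ∧ session_fresh → cond_5]; rule 10 [session_fresh ∧ owner → ip_allowlisted]; rule 16 [break_glass ∧ sso_linked → can_publish]. ⇒ new: cond_5, ip_allowlisted, can_publish.
[3] rule 4 [can_publish ∧ ip_allowlisted → role_viewer]. ⇒ new: role_viewer.
[4] rule 6 [role_viewer → can_invite]. ⇒ new: can_invite.
can_invite first appears in round 4.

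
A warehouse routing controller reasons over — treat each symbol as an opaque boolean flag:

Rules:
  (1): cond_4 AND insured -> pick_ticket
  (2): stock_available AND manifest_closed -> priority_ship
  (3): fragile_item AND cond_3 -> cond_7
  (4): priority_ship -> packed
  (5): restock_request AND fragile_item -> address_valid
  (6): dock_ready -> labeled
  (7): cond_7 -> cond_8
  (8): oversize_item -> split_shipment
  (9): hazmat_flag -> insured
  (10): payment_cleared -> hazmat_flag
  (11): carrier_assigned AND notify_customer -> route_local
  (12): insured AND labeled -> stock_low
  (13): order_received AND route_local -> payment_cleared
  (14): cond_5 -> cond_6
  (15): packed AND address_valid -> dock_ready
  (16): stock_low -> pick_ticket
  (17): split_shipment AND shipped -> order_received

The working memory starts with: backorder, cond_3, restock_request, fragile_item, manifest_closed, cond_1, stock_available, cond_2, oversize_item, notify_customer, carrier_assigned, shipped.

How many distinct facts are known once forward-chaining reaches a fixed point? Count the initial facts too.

27

Round 1 fires (2), (3), (5), (8), (11), giving priority_ship, cond_7, address_valid, split_shipment, route_local.
Round 2 fires (4), (7), (17), giving packed, cond_8, order_received.
Round 3 fires (13), (15), giving payment_cleared, dock_ready.
Round 4 fires (6), (10), giving labeled, hazmat_flag.
Round 5 fires (9), giving insured.
Round 6 fires (12), giving stock_low.
Round 7 fires (16), giving pick_ticket.
Closure: {address_valid, backorder, carrier_assigned, cond_1, cond_2, cond_3, cond_7, cond_8, dock_ready, fragile_item, hazmat_flag, insured, labeled, manifest_closed, notify_customer, order_received, oversize_item, packed, payment_cleared, pick_ticket, priority_ship, restock_request, route_local, shipped, split_shipment, stock_available, stock_low} — 27 facts.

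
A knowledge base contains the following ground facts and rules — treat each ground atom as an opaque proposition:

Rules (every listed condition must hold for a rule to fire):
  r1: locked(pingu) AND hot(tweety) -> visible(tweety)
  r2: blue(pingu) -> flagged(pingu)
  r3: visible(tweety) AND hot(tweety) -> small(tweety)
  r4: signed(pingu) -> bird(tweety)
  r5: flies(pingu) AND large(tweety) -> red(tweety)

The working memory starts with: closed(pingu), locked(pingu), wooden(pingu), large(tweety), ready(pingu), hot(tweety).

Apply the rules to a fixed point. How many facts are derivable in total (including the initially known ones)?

Round 1 — r1, derive visible(tweety).
Round 2 — r3, derive small(tweety).
Closure: {closed(pingu), hot(tweety), large(tweety), locked(pingu), ready(pingu), small(tweety), visible(tweety), wooden(pingu)} — 8 facts.

8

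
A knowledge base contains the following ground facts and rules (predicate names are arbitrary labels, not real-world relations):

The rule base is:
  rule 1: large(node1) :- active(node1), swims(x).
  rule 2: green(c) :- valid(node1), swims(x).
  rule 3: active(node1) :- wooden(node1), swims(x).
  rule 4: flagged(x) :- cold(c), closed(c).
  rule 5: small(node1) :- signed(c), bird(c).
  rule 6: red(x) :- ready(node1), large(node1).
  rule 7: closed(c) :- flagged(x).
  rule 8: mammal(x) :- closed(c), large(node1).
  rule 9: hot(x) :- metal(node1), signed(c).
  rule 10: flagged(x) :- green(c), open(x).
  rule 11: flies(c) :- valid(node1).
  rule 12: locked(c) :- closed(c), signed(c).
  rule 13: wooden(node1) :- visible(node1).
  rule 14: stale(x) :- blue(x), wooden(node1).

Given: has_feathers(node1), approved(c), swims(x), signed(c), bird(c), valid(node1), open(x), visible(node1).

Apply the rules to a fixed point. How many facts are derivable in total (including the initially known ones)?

18

Round 1: rule 2 [green(c) :- valid(node1), swims(x).]; rule 5 [small(node1) :- signed(c), bird(c).]; rule 11 [flies(c) :- valid(node1).]; rule 13 [wooden(node1) :- visible(node1).]. New: green(c), small(node1), flies(c), wooden(node1).
Round 2: rule 3 [active(node1) :- wooden(node1), swims(x).]; rule 10 [flagged(x) :- green(c), open(x).]. New: active(node1), flagged(x).
Round 3: rule 1 [large(node1) :- active(node1), swims(x).]; rule 7 [closed(c) :- flagged(x).]. New: large(node1), closed(c).
Round 4: rule 8 [mammal(x) :- closed(c), large(node1).]; rule 12 [locked(c) :- closed(c), signed(c).]. New: mammal(x), locked(c).
Closure: {active(node1), approved(c), bird(c), closed(c), flagged(x), flies(c), green(c), has_feathers(node1), large(node1), locked(c), mammal(x), open(x), signed(c), small(node1), swims(x), valid(node1), visible(node1), wooden(node1)} — 18 facts.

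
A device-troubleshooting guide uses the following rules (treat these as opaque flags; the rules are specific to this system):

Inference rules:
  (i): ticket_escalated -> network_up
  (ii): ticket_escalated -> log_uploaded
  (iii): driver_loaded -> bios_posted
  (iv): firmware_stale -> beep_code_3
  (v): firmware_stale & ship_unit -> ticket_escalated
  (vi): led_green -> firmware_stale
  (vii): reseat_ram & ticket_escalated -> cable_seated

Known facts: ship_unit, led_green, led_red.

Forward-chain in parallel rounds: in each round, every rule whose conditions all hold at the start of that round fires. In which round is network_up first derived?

3

Round 1: (vi) [led_green -> firmware_stale]. Adds firmware_stale.
Round 2: (iv) [firmware_stale -> beep_code_3]; (v) [firmware_stale & ship_unit -> ticket_escalated]. Adds beep_code_3, ticket_escalated.
Round 3: (i) [ticket_escalated -> network_up]; (ii) [ticket_escalated -> log_uploaded]. Adds network_up, log_uploaded.
network_up first appears in round 3.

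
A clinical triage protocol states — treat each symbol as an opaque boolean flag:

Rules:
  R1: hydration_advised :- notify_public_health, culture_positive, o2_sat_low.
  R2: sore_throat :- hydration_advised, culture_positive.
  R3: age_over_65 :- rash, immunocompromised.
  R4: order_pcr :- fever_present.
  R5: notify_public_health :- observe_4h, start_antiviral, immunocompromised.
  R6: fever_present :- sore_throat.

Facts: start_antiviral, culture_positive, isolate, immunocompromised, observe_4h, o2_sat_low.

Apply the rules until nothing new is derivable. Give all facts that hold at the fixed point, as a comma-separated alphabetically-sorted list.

culture_positive, fever_present, hydration_advised, immunocompromised, isolate, notify_public_health, o2_sat_low, observe_4h, order_pcr, sore_throat, start_antiviral

Round 1: R5 [notify_public_health :- observe_4h, start_antiviral, immunocompromised.]. Adds notify_public_health.
Round 2: R1 [hydration_advised :- notify_public_health, culture_positive, o2_sat_low.]. Adds hydration_advised.
Round 3: R2 [sore_throat :- hydration_advised, culture_positive.]. Adds sore_throat.
Round 4: R6 [fever_present :- sore_throat.]. Adds fever_present.
Round 5: R4 [order_pcr :- fever_present.]. Adds order_pcr.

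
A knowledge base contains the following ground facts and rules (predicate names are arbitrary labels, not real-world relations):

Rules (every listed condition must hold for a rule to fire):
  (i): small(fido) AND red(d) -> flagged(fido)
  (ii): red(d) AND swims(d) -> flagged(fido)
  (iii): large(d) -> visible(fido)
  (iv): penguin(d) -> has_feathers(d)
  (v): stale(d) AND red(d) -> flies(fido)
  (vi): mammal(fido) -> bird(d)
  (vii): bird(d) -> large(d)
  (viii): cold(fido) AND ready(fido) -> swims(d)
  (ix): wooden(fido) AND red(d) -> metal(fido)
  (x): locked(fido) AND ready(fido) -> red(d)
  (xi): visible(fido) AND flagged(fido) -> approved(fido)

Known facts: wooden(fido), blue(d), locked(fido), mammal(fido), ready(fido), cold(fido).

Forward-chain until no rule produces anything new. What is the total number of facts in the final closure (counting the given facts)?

14

Round 1: (vi) [mammal(fido) -> bird(d)]; (viii) [cold(fido) AND ready(fido) -> swims(d)]; (x) [locked(fido) AND ready(fido) -> red(d)]. Adds bird(d), swims(d), red(d).
Round 2: (ii) [red(d) AND swims(d) -> flagged(fido)]; (vii) [bird(d) -> large(d)]; (ix) [wooden(fido) AND red(d) -> metal(fido)]. Adds flagged(fido), large(d), metal(fido).
Round 3: (iii) [large(d) -> visible(fido)]. Adds visible(fido).
Round 4: (xi) [visible(fido) AND flagged(fido) -> approved(fido)]. Adds approved(fido).
Closure: {approved(fido), bird(d), blue(d), cold(fido), flagged(fido), large(d), locked(fido), mammal(fido), metal(fido), ready(fido), red(d), swims(d), visible(fido), wooden(fido)} — 14 facts.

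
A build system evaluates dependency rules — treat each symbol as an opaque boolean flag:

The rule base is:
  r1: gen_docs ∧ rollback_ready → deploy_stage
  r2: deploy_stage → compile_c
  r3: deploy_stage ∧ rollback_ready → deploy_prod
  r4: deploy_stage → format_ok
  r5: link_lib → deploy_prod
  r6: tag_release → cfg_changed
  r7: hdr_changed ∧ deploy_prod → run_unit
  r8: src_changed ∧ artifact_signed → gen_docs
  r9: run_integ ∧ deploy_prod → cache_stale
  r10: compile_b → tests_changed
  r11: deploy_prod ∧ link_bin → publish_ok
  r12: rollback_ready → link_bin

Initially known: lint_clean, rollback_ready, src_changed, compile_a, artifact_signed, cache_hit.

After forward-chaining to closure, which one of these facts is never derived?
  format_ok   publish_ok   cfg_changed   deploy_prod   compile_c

cfg_changed

Round 1: r8 [src_changed ∧ artifact_signed → gen_docs]; r12 [rollback_ready → link_bin]. Adds gen_docs, link_bin.
Round 2: r1 [gen_docs ∧ rollback_ready → deploy_stage]. Adds deploy_stage.
Round 3: r2 [deploy_stage → compile_c]; r3 [deploy_stage ∧ rollback_ready → deploy_prod]; r4 [deploy_stage → format_ok]. Adds compile_c, deploy_prod, format_ok.
Round 4: r11 [deploy_prod ∧ link_bin → publish_ok]. Adds publish_ok.
Derived: compile_c (round 3), format_ok (round 3), publish_ok (round 4), deploy_prod (round 3). cfg_changed never appears in any round.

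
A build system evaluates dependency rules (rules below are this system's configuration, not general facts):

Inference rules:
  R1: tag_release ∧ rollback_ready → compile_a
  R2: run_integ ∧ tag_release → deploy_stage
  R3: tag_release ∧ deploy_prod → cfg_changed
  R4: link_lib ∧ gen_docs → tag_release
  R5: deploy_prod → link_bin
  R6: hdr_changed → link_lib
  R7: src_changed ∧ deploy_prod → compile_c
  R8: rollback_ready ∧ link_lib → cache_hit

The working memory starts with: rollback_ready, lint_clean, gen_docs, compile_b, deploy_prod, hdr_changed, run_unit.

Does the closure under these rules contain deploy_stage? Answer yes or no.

no

[1] R5 [deploy_prod → link_bin]; R6 [hdr_changed → link_lib]. ⇒ new: link_bin, link_lib.
[2] R4 [link_lib ∧ gen_docs → tag_release]; R8 [rollback_ready ∧ link_lib → cache_hit]. ⇒ new: tag_release, cache_hit.
[3] R1 [tag_release ∧ rollback_ready → compile_a]; R3 [tag_release ∧ deploy_prod → cfg_changed]. ⇒ new: compile_a, cfg_changed.
Fixed point reached. deploy_stage is concluded only by R2; R2 needs run_integ (never derived).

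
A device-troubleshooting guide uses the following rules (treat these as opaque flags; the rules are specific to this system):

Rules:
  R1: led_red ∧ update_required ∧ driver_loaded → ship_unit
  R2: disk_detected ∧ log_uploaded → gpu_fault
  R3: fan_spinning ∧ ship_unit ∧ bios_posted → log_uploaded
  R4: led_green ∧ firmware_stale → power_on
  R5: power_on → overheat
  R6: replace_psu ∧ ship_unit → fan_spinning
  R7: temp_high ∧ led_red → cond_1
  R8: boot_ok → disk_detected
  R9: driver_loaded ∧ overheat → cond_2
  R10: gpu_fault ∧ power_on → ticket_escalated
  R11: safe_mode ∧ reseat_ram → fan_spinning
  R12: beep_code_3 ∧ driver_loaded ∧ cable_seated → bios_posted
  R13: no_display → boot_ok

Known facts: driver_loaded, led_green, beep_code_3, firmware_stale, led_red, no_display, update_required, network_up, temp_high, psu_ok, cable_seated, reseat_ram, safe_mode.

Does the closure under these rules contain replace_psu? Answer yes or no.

no

[1] R1 [led_red ∧ update_required ∧ driver_loaded → ship_unit]; R4 [led_green ∧ firmware_stale → power_on]; R7 [temp_high ∧ led_red → cond_1]; R11 [safe_mode ∧ reseat_ram → fan_spinning]; R12 [beep_code_3 ∧ driver_loaded ∧ cable_seated → bios_posted]; R13 [no_display → boot_ok]. ⇒ new: ship_unit, power_on, cond_1, fan_spinning, bios_posted, boot_ok.
[2] R3 [fan_spinning ∧ ship_unit ∧ bios_posted → log_uploaded]; R5 [power_on → overheat]; R8 [boot_ok → disk_detected]. ⇒ new: log_uploaded, overheat, disk_detected.
[3] R2 [disk_detected ∧ log_uploaded → gpu_fault]; R9 [driver_loaded ∧ overheat → cond_2]. ⇒ new: gpu_fault, cond_2.
[4] R10 [gpu_fault ∧ power_on → ticket_escalated]. ⇒ new: ticket_escalated.
Fixed point reached. No rule has replace_psu as a consequent, and it is not given.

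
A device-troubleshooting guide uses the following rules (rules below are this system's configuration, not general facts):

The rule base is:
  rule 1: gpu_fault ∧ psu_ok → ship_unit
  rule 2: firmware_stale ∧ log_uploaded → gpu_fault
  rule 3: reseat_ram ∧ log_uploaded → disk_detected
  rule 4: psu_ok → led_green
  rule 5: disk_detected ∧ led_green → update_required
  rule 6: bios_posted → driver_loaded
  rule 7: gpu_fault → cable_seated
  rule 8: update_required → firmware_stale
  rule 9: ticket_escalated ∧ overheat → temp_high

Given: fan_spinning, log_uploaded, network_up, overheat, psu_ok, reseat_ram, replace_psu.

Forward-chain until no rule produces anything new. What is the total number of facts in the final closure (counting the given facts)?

14

Round 1 — rule 3, rule 4, derive disk_detected, led_green.
Round 2 — rule 5, derive update_required.
Round 3 — rule 8, derive firmware_stale.
Round 4 — rule 2, derive gpu_fault.
Round 5 — rule 1, rule 7, derive ship_unit, cable_seated.
Closure: {cable_seated, disk_detected, fan_spinning, firmware_stale, gpu_fault, led_green, log_uploaded, network_up, overheat, psu_ok, replace_psu, reseat_ram, ship_unit, update_required} — 14 facts.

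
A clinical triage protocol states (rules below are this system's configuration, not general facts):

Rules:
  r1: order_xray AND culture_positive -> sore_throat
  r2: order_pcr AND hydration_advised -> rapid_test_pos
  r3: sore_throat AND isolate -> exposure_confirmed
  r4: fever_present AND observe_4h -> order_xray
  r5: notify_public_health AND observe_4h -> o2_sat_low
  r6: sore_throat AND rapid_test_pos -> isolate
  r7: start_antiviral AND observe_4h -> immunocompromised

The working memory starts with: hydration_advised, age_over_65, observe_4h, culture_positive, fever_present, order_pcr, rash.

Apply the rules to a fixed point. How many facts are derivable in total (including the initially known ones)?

Round 1 fires r2, r4, giving rapid_test_pos, order_xray.
Round 2 fires r1, giving sore_throat.
Round 3 fires r6, giving isolate.
Round 4 fires r3, giving exposure_confirmed.
Closure: {age_over_65, culture_positive, exposure_confirmed, fever_present, hydration_advised, isolate, observe_4h, order_pcr, order_xray, rapid_test_pos, rash, sore_throat} — 12 facts.

12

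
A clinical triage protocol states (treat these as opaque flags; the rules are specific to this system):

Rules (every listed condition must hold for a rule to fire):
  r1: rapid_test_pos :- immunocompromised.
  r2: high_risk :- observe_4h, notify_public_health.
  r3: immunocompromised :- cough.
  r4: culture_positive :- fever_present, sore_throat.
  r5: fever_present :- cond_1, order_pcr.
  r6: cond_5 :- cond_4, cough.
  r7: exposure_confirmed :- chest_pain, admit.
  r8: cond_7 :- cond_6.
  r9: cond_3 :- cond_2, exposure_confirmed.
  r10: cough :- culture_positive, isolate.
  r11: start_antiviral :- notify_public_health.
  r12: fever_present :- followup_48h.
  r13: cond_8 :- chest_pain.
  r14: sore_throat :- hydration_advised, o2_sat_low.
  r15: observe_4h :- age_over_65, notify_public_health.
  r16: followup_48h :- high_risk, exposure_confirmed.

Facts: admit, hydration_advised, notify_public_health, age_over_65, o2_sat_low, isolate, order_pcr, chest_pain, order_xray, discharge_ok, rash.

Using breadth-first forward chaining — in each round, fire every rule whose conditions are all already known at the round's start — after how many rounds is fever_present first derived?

Round 1: r7 [exposure_confirmed :- chest_pain, admit.]; r11 [start_antiviral :- notify_public_health.]; r13 [cond_8 :- chest_pain.]; r14 [sore_throat :- hydration_advised, o2_sat_low.]; r15 [observe_4h :- age_over_65, notify_public_health.]. New: exposure_confirmed, start_antiviral, cond_8, sore_throat, observe_4h.
Round 2: r2 [high_risk :- observe_4h, notify_public_health.]. New: high_risk.
Round 3: r16 [followup_48h :- high_risk, exposure_confirmed.]. New: followup_48h.
Round 4: r12 [fever_present :- followup_48h.]. New: fever_present.
fever_present first appears in round 4.

4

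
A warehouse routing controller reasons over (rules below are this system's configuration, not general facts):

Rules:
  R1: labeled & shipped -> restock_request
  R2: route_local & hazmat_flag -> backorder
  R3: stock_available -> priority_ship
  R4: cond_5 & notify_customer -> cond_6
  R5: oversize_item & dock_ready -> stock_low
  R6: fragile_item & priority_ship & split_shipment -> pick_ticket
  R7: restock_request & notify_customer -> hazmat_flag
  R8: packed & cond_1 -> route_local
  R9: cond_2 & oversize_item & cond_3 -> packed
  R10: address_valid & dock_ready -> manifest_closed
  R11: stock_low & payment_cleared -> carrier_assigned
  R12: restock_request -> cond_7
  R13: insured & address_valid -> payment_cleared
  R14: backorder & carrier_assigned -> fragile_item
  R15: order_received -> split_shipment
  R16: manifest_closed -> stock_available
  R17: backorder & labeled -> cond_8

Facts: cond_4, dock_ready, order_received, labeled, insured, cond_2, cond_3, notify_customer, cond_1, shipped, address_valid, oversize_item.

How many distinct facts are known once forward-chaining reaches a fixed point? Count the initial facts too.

Round 1 fires R1, R5, R9, R10, R13, R15, giving restock_request, stock_low, packed, manifest_closed, payment_cleared, split_shipment.
Round 2 fires R7, R8, R11, R12, R16, giving hazmat_flag, route_local, carrier_assigned, cond_7, stock_available.
Round 3 fires R2, R3, giving backorder, priority_ship.
Round 4 fires R14, R17, giving fragile_item, cond_8.
Round 5 fires R6, giving pick_ticket.
Closure: {address_valid, backorder, carrier_assigned, cond_1, cond_2, cond_3, cond_4, cond_7, cond_8, dock_ready, fragile_item, hazmat_flag, insured, labeled, manifest_closed, notify_customer, order_received, oversize_item, packed, payment_cleared, pick_ticket, priority_ship, restock_request, route_local, shipped, split_shipment, stock_available, stock_low} — 28 facts.

28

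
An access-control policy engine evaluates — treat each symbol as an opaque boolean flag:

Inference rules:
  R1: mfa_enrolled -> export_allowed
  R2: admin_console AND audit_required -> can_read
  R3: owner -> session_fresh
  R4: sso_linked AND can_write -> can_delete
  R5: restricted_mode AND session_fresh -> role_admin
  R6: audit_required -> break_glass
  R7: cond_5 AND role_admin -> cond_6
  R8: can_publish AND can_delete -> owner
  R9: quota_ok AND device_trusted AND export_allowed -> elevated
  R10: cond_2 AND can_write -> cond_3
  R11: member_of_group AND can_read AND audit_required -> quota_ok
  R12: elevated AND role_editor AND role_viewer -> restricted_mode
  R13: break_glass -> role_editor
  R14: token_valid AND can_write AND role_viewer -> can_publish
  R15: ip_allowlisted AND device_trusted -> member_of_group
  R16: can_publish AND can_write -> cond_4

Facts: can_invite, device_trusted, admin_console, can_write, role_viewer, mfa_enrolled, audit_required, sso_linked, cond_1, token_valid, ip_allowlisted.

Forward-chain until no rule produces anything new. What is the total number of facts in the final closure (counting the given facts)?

[1] R1 [mfa_enrolled -> export_allowed]; R2 [admin_console AND audit_required -> can_read]; R4 [sso_linked AND can_write -> can_delete]; R6 [audit_required -> break_glass]; R14 [token_valid AND can_write AND role_viewer -> can_publish]; R15 [ip_allowlisted AND device_trusted -> member_of_group]. ⇒ new: export_allowed, can_read, can_delete, break_glass, can_publish, member_of_group.
[2] R8 [can_publish AND can_delete -> owner]; R11 [member_of_group AND can_read AND audit_required -> quota_ok]; R13 [break_glass -> role_editor]; R16 [can_publish AND can_write -> cond_4]. ⇒ new: owner, quota_ok, role_editor, cond_4.
[3] R3 [owner -> session_fresh]; R9 [quota_ok AND device_trusted AND export_allowed -> elevated]. ⇒ new: session_fresh, elevated.
[4] R12 [elevated AND role_editor AND role_viewer -> restricted_mode]. ⇒ new: restricted_mode.
[5] R5 [restricted_mode AND session_fresh -> role_admin]. ⇒ new: role_admin.
Closure: {admin_console, audit_required, break_glass, can_delete, can_invite, can_publish, can_read, can_write, cond_1, cond_4, device_trusted, elevated, export_allowed, ip_allowlisted, member_of_group, mfa_enrolled, owner, quota_ok, restricted_mode, role_admin, role_editor, role_viewer, session_fresh, sso_linked, token_valid} — 25 facts.

25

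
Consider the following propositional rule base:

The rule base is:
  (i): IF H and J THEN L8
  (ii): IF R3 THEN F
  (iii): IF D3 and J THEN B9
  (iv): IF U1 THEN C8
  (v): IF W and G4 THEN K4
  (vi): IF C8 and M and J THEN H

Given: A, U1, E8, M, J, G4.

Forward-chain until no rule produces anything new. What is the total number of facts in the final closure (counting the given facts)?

9

Round 1 fires (iv), giving C8.
Round 2 fires (vi), giving H.
Round 3 fires (i), giving L8.
Closure: {A, C8, E8, G4, H, J, L8, M, U1} — 9 facts.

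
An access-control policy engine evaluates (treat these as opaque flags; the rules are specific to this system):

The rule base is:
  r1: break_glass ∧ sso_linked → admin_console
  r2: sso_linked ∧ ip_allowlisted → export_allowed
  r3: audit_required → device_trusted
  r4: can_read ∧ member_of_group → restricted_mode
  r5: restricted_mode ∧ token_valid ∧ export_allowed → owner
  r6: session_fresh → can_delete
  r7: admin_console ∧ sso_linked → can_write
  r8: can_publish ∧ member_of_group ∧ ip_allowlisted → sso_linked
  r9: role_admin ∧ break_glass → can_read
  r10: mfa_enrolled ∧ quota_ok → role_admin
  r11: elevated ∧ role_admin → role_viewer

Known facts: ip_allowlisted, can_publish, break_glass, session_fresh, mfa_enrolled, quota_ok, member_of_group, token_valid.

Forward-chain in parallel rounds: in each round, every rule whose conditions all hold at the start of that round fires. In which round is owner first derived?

4

Round 1 fires r6, r8, r10, giving can_delete, sso_linked, role_admin.
Round 2 fires r1, r2, r9, giving admin_console, export_allowed, can_read.
Round 3 fires r4, r7, giving restricted_mode, can_write.
Round 4 fires r5, giving owner.
owner first appears in round 4.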